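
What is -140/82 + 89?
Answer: 3579/41 ≈ 87.293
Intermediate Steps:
-140/82 + 89 = -140*1/82 + 89 = -70/41 + 89 = 3579/41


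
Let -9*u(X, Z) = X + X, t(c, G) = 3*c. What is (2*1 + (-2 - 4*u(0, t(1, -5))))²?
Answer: 0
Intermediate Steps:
u(X, Z) = -2*X/9 (u(X, Z) = -(X + X)/9 = -2*X/9)
(2*1 + (-2 - 4*u(0, t(1, -5))))² = (2*1 + (-2 - (-8)*0/9))² = (2 + (-2 - 4*0))² = (2 + (-2 + 0))² = (2 - 2)² = 0² = 0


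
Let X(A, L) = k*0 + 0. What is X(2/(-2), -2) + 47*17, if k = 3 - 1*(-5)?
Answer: 799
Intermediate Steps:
k = 8 (k = 3 + 5 = 8)
X(A, L) = 0 (X(A, L) = 8*0 + 0 = 0 + 0 = 0)
X(2/(-2), -2) + 47*17 = 0 + 47*17 = 0 + 799 = 799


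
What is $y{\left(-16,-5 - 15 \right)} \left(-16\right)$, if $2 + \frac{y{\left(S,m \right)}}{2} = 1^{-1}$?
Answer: $32$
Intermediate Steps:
$y{\left(S,m \right)} = -2$ ($y{\left(S,m \right)} = -4 + \frac{2}{1} = -4 + 2 \cdot 1 = -4 + 2 = -2$)
$y{\left(-16,-5 - 15 \right)} \left(-16\right) = \left(-2\right) \left(-16\right) = 32$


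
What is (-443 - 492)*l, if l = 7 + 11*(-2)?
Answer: 14025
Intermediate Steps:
l = -15 (l = 7 - 22 = -15)
(-443 - 492)*l = (-443 - 492)*(-15) = -935*(-15) = 14025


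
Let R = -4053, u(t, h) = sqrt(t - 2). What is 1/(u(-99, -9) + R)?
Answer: -4053/16426910 - I*sqrt(101)/16426910 ≈ -0.00024673 - 6.1179e-7*I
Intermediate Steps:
u(t, h) = sqrt(-2 + t)
1/(u(-99, -9) + R) = 1/(sqrt(-2 - 99) - 4053) = 1/(sqrt(-101) - 4053) = 1/(I*sqrt(101) - 4053) = 1/(-4053 + I*sqrt(101))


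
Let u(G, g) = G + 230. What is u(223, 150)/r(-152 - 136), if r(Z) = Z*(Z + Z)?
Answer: 151/55296 ≈ 0.0027308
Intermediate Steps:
u(G, g) = 230 + G
r(Z) = 2*Z**2 (r(Z) = Z*(2*Z) = 2*Z**2)
u(223, 150)/r(-152 - 136) = (230 + 223)/((2*(-152 - 136)**2)) = 453/((2*(-288)**2)) = 453/((2*82944)) = 453/165888 = 453*(1/165888) = 151/55296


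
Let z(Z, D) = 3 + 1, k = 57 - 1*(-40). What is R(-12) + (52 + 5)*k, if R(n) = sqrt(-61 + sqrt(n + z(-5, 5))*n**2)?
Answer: 5529 + sqrt(-61 + 288*I*sqrt(2)) ≈ 5542.2 + 15.376*I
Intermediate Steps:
k = 97 (k = 57 + 40 = 97)
z(Z, D) = 4
R(n) = sqrt(-61 + n**2*sqrt(4 + n)) (R(n) = sqrt(-61 + sqrt(n + 4)*n**2) = sqrt(-61 + sqrt(4 + n)*n**2) = sqrt(-61 + n**2*sqrt(4 + n)))
R(-12) + (52 + 5)*k = sqrt(-61 + (-12)**2*sqrt(4 - 12)) + (52 + 5)*97 = sqrt(-61 + 144*sqrt(-8)) + 57*97 = sqrt(-61 + 144*(2*I*sqrt(2))) + 5529 = sqrt(-61 + 288*I*sqrt(2)) + 5529 = 5529 + sqrt(-61 + 288*I*sqrt(2))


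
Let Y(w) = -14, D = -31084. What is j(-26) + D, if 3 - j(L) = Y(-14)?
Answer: -31067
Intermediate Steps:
j(L) = 17 (j(L) = 3 - 1*(-14) = 3 + 14 = 17)
j(-26) + D = 17 - 31084 = -31067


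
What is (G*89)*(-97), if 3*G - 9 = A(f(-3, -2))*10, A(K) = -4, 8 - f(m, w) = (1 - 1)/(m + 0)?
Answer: 267623/3 ≈ 89208.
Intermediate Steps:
f(m, w) = 8 (f(m, w) = 8 - (1 - 1)/(m + 0) = 8 - 0/m = 8 - 1*0 = 8 + 0 = 8)
G = -31/3 (G = 3 + (-4*10)/3 = 3 + (1/3)*(-40) = 3 - 40/3 = -31/3 ≈ -10.333)
(G*89)*(-97) = -31/3*89*(-97) = -2759/3*(-97) = 267623/3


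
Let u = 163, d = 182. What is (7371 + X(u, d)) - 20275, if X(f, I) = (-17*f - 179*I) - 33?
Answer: -48286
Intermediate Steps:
X(f, I) = -33 - 179*I - 17*f (X(f, I) = (-179*I - 17*f) - 33 = -33 - 179*I - 17*f)
(7371 + X(u, d)) - 20275 = (7371 + (-33 - 179*182 - 17*163)) - 20275 = (7371 + (-33 - 32578 - 2771)) - 20275 = (7371 - 35382) - 20275 = -28011 - 20275 = -48286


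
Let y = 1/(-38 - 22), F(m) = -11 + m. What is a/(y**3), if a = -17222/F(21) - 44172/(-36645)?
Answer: 908148196800/2443 ≈ 3.7174e+8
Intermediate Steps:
y = -1/60 (y = 1/(-60) = -1/60 ≈ -0.016667)
a = -21021949/12215 (a = -17222/(-11 + 21) - 44172/(-36645) = -17222/10 - 44172*(-1/36645) = -17222*1/10 + 14724/12215 = -8611/5 + 14724/12215 = -21021949/12215 ≈ -1721.0)
a/(y**3) = -21021949/(12215*((-1/60)**3)) = -21021949/(12215*(-1/216000)) = -21021949/12215*(-216000) = 908148196800/2443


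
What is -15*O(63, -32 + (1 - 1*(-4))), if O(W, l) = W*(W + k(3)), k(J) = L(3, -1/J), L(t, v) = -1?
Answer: -58590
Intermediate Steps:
k(J) = -1
O(W, l) = W*(-1 + W) (O(W, l) = W*(W - 1) = W*(-1 + W))
-15*O(63, -32 + (1 - 1*(-4))) = -945*(-1 + 63) = -945*62 = -15*3906 = -58590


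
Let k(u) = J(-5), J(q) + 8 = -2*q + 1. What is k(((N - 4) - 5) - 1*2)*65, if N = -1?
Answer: 195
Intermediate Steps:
J(q) = -7 - 2*q (J(q) = -8 + (-2*q + 1) = -8 + (1 - 2*q) = -7 - 2*q)
k(u) = 3 (k(u) = -7 - 2*(-5) = -7 + 10 = 3)
k(((N - 4) - 5) - 1*2)*65 = 3*65 = 195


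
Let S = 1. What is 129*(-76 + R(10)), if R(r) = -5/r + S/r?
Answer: -49278/5 ≈ -9855.6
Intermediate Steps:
R(r) = -4/r (R(r) = -5/r + 1/r = -4/r)
129*(-76 + R(10)) = 129*(-76 - 4/10) = 129*(-76 - 4*1/10) = 129*(-76 - 2/5) = 129*(-382/5) = -49278/5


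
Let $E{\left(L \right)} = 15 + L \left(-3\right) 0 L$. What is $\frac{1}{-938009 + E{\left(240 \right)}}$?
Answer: $- \frac{1}{937994} \approx -1.0661 \cdot 10^{-6}$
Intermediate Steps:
$E{\left(L \right)} = 15$ ($E{\left(L \right)} = 15 + - 3 L 0 L = 15 + 0 L = 15 + 0 = 15$)
$\frac{1}{-938009 + E{\left(240 \right)}} = \frac{1}{-938009 + 15} = \frac{1}{-937994} = - \frac{1}{937994}$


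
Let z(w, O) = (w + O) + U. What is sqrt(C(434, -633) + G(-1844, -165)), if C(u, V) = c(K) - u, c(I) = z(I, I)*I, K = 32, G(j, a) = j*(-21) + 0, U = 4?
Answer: sqrt(40466) ≈ 201.16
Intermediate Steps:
G(j, a) = -21*j (G(j, a) = -21*j + 0 = -21*j)
z(w, O) = 4 + O + w (z(w, O) = (w + O) + 4 = (O + w) + 4 = 4 + O + w)
c(I) = I*(4 + 2*I) (c(I) = (4 + I + I)*I = (4 + 2*I)*I = I*(4 + 2*I))
C(u, V) = 2176 - u (C(u, V) = 2*32*(2 + 32) - u = 2*32*34 - u = 2176 - u)
sqrt(C(434, -633) + G(-1844, -165)) = sqrt((2176 - 1*434) - 21*(-1844)) = sqrt((2176 - 434) + 38724) = sqrt(1742 + 38724) = sqrt(40466)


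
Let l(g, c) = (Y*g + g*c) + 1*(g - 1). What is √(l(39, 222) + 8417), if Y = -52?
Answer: √15085 ≈ 122.82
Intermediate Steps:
l(g, c) = -1 - 51*g + c*g (l(g, c) = (-52*g + g*c) + 1*(g - 1) = (-52*g + c*g) + 1*(-1 + g) = (-52*g + c*g) + (-1 + g) = -1 - 51*g + c*g)
√(l(39, 222) + 8417) = √((-1 - 51*39 + 222*39) + 8417) = √((-1 - 1989 + 8658) + 8417) = √(6668 + 8417) = √15085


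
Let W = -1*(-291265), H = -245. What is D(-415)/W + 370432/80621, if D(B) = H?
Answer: 21574824867/4696415113 ≈ 4.5939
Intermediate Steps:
D(B) = -245
W = 291265
D(-415)/W + 370432/80621 = -245/291265 + 370432/80621 = -245*1/291265 + 370432*(1/80621) = -49/58253 + 370432/80621 = 21574824867/4696415113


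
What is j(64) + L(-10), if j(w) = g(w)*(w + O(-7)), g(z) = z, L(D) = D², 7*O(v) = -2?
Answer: 29244/7 ≈ 4177.7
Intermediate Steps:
O(v) = -2/7 (O(v) = (⅐)*(-2) = -2/7)
j(w) = w*(-2/7 + w) (j(w) = w*(w - 2/7) = w*(-2/7 + w))
j(64) + L(-10) = (⅐)*64*(-2 + 7*64) + (-10)² = (⅐)*64*(-2 + 448) + 100 = (⅐)*64*446 + 100 = 28544/7 + 100 = 29244/7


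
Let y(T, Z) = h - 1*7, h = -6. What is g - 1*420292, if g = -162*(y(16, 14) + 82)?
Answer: -431470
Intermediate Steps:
y(T, Z) = -13 (y(T, Z) = -6 - 1*7 = -6 - 7 = -13)
g = -11178 (g = -162*(-13 + 82) = -162*69 = -11178)
g - 1*420292 = -11178 - 1*420292 = -11178 - 420292 = -431470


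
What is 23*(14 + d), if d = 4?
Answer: 414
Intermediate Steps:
23*(14 + d) = 23*(14 + 4) = 23*18 = 414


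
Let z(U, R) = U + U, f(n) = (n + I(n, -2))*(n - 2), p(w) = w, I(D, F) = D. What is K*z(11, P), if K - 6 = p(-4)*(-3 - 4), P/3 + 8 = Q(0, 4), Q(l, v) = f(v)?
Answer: 748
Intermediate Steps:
f(n) = 2*n*(-2 + n) (f(n) = (n + n)*(n - 2) = (2*n)*(-2 + n) = 2*n*(-2 + n))
Q(l, v) = 2*v*(-2 + v)
P = 24 (P = -24 + 3*(2*4*(-2 + 4)) = -24 + 3*(2*4*2) = -24 + 3*16 = -24 + 48 = 24)
K = 34 (K = 6 - 4*(-3 - 4) = 6 - 4*(-7) = 6 + 28 = 34)
z(U, R) = 2*U
K*z(11, P) = 34*(2*11) = 34*22 = 748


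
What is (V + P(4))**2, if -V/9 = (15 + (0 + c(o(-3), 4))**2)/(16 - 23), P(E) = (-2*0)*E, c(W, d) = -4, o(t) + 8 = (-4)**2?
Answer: 77841/49 ≈ 1588.6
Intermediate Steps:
o(t) = 8 (o(t) = -8 + (-4)**2 = -8 + 16 = 8)
P(E) = 0 (P(E) = 0*E = 0)
V = 279/7 (V = -9*(15 + (0 - 4)**2)/(16 - 23) = -9*(15 + (-4)**2)/(-7) = -9*(15 + 16)*(-1)/7 = -279*(-1)/7 = -9*(-31/7) = 279/7 ≈ 39.857)
(V + P(4))**2 = (279/7 + 0)**2 = (279/7)**2 = 77841/49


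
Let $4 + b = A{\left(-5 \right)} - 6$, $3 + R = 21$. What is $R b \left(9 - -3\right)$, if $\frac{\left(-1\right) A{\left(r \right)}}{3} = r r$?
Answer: $-18360$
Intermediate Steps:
$R = 18$ ($R = -3 + 21 = 18$)
$A{\left(r \right)} = - 3 r^{2}$ ($A{\left(r \right)} = - 3 r r = - 3 r^{2}$)
$b = -85$ ($b = -4 - \left(6 + 3 \left(-5\right)^{2}\right) = -4 - 81 = -85$)
$R b \left(9 - -3\right) = 18 \left(-85\right) \left(9 - -3\right) = - 1530 \left(9 + 3\right) = \left(-1530\right) 12 = -18360$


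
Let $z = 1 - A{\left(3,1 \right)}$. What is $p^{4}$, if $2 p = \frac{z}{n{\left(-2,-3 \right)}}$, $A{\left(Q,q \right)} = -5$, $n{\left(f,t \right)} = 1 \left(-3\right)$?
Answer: $1$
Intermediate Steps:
$n{\left(f,t \right)} = -3$
$z = 6$ ($z = 1 - -5 = 1 + 5 = 6$)
$p = -1$ ($p = \frac{6 \frac{1}{-3}}{2} = \frac{6 \left(- \frac{1}{3}\right)}{2} = \frac{1}{2} \left(-2\right) = -1$)
$p^{4} = \left(-1\right)^{4} = 1$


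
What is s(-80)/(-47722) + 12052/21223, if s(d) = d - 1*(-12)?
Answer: 288294354/506402003 ≈ 0.56930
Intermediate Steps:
s(d) = 12 + d (s(d) = d + 12 = 12 + d)
s(-80)/(-47722) + 12052/21223 = (12 - 80)/(-47722) + 12052/21223 = -68*(-1/47722) + 12052*(1/21223) = 34/23861 + 12052/21223 = 288294354/506402003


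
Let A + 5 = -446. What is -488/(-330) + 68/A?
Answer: 8984/6765 ≈ 1.3280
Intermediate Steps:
A = -451 (A = -5 - 446 = -451)
-488/(-330) + 68/A = -488/(-330) + 68/(-451) = -488*(-1/330) + 68*(-1/451) = 244/165 - 68/451 = 8984/6765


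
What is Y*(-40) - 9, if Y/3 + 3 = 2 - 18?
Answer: 2271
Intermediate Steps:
Y = -57 (Y = -9 + 3*(2 - 18) = -9 + 3*(-16) = -9 - 48 = -57)
Y*(-40) - 9 = -57*(-40) - 9 = 2280 - 9 = 2271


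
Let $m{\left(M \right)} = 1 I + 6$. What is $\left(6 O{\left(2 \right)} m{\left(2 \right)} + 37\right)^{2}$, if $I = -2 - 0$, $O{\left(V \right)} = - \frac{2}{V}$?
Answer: $169$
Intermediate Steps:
$I = -2$ ($I = -2 + 0 = -2$)
$m{\left(M \right)} = 4$ ($m{\left(M \right)} = 1 \left(-2\right) + 6 = -2 + 6 = 4$)
$\left(6 O{\left(2 \right)} m{\left(2 \right)} + 37\right)^{2} = \left(6 \left(- \frac{2}{2}\right) 4 + 37\right)^{2} = \left(6 \left(\left(-2\right) \frac{1}{2}\right) 4 + 37\right)^{2} = \left(6 \left(-1\right) 4 + 37\right)^{2} = \left(\left(-6\right) 4 + 37\right)^{2} = \left(-24 + 37\right)^{2} = 13^{2} = 169$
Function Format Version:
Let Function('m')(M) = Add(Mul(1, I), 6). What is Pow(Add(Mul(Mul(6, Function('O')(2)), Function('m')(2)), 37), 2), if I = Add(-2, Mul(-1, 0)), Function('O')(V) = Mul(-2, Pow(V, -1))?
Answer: 169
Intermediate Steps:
I = -2 (I = Add(-2, 0) = -2)
Function('m')(M) = 4 (Function('m')(M) = Add(Mul(1, -2), 6) = Add(-2, 6) = 4)
Pow(Add(Mul(Mul(6, Function('O')(2)), Function('m')(2)), 37), 2) = Pow(Add(Mul(Mul(6, Mul(-2, Pow(2, -1))), 4), 37), 2) = Pow(Add(Mul(Mul(6, Mul(-2, Rational(1, 2))), 4), 37), 2) = Pow(Add(Mul(Mul(6, -1), 4), 37), 2) = Pow(Add(Mul(-6, 4), 37), 2) = Pow(Add(-24, 37), 2) = Pow(13, 2) = 169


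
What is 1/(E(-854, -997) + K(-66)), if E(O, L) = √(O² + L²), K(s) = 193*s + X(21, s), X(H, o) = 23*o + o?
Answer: -14322/203396359 - 5*√68933/203396359 ≈ -7.6868e-5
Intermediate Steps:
X(H, o) = 24*o
K(s) = 217*s (K(s) = 193*s + 24*s = 217*s)
E(O, L) = √(L² + O²)
1/(E(-854, -997) + K(-66)) = 1/(√((-997)² + (-854)²) + 217*(-66)) = 1/(√(994009 + 729316) - 14322) = 1/(√1723325 - 14322) = 1/(5*√68933 - 14322) = 1/(-14322 + 5*√68933)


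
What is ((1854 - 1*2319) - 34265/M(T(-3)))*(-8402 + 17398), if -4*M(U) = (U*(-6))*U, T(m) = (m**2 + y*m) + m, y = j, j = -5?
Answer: -878684300/189 ≈ -4.6491e+6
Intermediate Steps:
y = -5
T(m) = m**2 - 4*m (T(m) = (m**2 - 5*m) + m = m**2 - 4*m)
M(U) = 3*U**2/2 (M(U) = -U*(-6)*U/4 = -(-6*U)*U/4 = -(-3)*U**2/2 = 3*U**2/2)
((1854 - 1*2319) - 34265/M(T(-3)))*(-8402 + 17398) = ((1854 - 1*2319) - 34265*2/(27*(-4 - 3)**2))*(-8402 + 17398) = ((1854 - 2319) - 34265/(3*(-3*(-7))**2/2))*8996 = (-465 - 34265/((3/2)*21**2))*8996 = (-465 - 34265/((3/2)*441))*8996 = (-465 - 34265/1323/2)*8996 = (-465 - 34265*2/1323)*8996 = (-465 - 9790/189)*8996 = -97675/189*8996 = -878684300/189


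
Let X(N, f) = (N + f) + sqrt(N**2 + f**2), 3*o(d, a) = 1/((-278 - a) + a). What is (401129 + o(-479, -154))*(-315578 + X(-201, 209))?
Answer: -17595214663075/139 + 334541585*sqrt(84082)/834 ≈ -1.2647e+11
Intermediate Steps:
o(d, a) = -1/834 (o(d, a) = 1/(3*((-278 - a) + a)) = (1/3)/(-278) = (1/3)*(-1/278) = -1/834)
X(N, f) = N + f + sqrt(N**2 + f**2)
(401129 + o(-479, -154))*(-315578 + X(-201, 209)) = (401129 - 1/834)*(-315578 + (-201 + 209 + sqrt((-201)**2 + 209**2))) = 334541585*(-315578 + (-201 + 209 + sqrt(40401 + 43681)))/834 = 334541585*(-315578 + (-201 + 209 + sqrt(84082)))/834 = 334541585*(-315578 + (8 + sqrt(84082)))/834 = 334541585*(-315570 + sqrt(84082))/834 = -17595214663075/139 + 334541585*sqrt(84082)/834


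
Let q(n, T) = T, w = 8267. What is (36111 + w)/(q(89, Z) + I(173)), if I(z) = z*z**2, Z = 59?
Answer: 22189/2588888 ≈ 0.0085709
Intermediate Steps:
I(z) = z**3
(36111 + w)/(q(89, Z) + I(173)) = (36111 + 8267)/(59 + 173**3) = 44378/(59 + 5177717) = 44378/5177776 = 44378*(1/5177776) = 22189/2588888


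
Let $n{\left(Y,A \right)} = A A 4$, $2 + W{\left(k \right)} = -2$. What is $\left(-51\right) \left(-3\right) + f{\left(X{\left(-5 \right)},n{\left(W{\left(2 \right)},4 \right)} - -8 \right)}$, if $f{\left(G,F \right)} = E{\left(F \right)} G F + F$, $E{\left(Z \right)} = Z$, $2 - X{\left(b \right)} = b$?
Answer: $36513$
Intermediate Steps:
$X{\left(b \right)} = 2 - b$
$W{\left(k \right)} = -4$ ($W{\left(k \right)} = -2 - 2 = -4$)
$n{\left(Y,A \right)} = 4 A^{2}$ ($n{\left(Y,A \right)} = A^{2} \cdot 4 = 4 A^{2}$)
$f{\left(G,F \right)} = F + G F^{2}$ ($f{\left(G,F \right)} = F G F + F = G F^{2} + F = F + G F^{2}$)
$\left(-51\right) \left(-3\right) + f{\left(X{\left(-5 \right)},n{\left(W{\left(2 \right)},4 \right)} - -8 \right)} = \left(-51\right) \left(-3\right) + \left(4 \cdot 4^{2} - -8\right) \left(1 + \left(4 \cdot 4^{2} - -8\right) \left(2 - -5\right)\right) = 153 + \left(4 \cdot 16 + 8\right) \left(1 + \left(4 \cdot 16 + 8\right) \left(2 + 5\right)\right) = 153 + \left(64 + 8\right) \left(1 + \left(64 + 8\right) 7\right) = 153 + 72 \left(1 + 72 \cdot 7\right) = 153 + 72 \left(1 + 504\right) = 153 + 72 \cdot 505 = 153 + 36360 = 36513$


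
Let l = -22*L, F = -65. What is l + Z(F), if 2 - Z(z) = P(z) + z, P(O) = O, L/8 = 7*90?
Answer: -110748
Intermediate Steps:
L = 5040 (L = 8*(7*90) = 8*630 = 5040)
l = -110880 (l = -22*5040 = -110880)
Z(z) = 2 - 2*z (Z(z) = 2 - (z + z) = 2 - 2*z)
l + Z(F) = -110880 + (2 - 2*(-65)) = -110880 + (2 + 130) = -110880 + 132 = -110748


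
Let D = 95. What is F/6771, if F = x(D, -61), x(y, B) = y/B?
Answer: -95/413031 ≈ -0.00023001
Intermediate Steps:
F = -95/61 (F = 95/(-61) = 95*(-1/61) = -95/61 ≈ -1.5574)
F/6771 = -95/61/6771 = -95/61*1/6771 = -95/413031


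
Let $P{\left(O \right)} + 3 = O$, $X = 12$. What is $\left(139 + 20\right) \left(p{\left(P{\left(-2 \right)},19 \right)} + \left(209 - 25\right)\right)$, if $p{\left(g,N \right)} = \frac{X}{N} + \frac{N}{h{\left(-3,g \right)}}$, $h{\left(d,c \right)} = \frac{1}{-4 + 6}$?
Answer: $\frac{672570}{19} \approx 35398.0$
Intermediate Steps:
$h{\left(d,c \right)} = \frac{1}{2}$
$P{\left(O \right)} = -3 + O$
$p{\left(g,N \right)} = 2 N + \frac{12}{N}$ ($p{\left(g,N \right)} = \frac{12}{N} + N \frac{1}{\frac{1}{2}} = \frac{12}{N} + N 2 = \frac{12}{N} + 2 N = 2 N + \frac{12}{N}$)
$\left(139 + 20\right) \left(p{\left(P{\left(-2 \right)},19 \right)} + \left(209 - 25\right)\right) = \left(139 + 20\right) \left(\left(2 \cdot 19 + \frac{12}{19}\right) + \left(209 - 25\right)\right) = 159 \left(\left(38 + 12 \cdot \frac{1}{19}\right) + 184\right) = 159 \left(\left(38 + \frac{12}{19}\right) + 184\right) = 159 \left(\frac{734}{19} + 184\right) = 159 \cdot \frac{4230}{19} = \frac{672570}{19}$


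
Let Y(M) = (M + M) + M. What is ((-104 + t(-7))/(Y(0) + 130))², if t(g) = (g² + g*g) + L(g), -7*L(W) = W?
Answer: 1/676 ≈ 0.0014793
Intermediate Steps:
L(W) = -W/7
Y(M) = 3*M (Y(M) = 2*M + M = 3*M)
t(g) = 2*g² - g/7 (t(g) = (g² + g*g) - g/7 = (g² + g²) - g/7 = 2*g² - g/7)
((-104 + t(-7))/(Y(0) + 130))² = ((-104 + (⅐)*(-7)*(-1 + 14*(-7)))/(3*0 + 130))² = ((-104 + (⅐)*(-7)*(-1 - 98))/(0 + 130))² = ((-104 + (⅐)*(-7)*(-99))/130)² = ((-104 + 99)*(1/130))² = (-5*1/130)² = (-1/26)² = 1/676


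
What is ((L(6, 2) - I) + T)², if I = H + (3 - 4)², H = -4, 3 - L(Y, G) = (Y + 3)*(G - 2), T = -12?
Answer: 36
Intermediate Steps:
L(Y, G) = 3 - (-2 + G)*(3 + Y) (L(Y, G) = 3 - (Y + 3)*(G - 2) = 3 - (3 + Y)*(-2 + G) = 3 - (-2 + G)*(3 + Y))
I = -3 (I = -4 + (3 - 4)² = -4 + (-1)² = -4 + 1 = -3)
((L(6, 2) - I) + T)² = (((9 - 3*2 + 2*6 - 1*2*6) - 1*(-3)) - 12)² = (((9 - 6 + 12 - 12) + 3) - 12)² = ((3 + 3) - 12)² = (6 - 12)² = (-6)² = 36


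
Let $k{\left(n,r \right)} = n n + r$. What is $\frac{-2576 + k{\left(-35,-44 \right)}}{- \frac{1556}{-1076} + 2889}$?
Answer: $- \frac{75051}{155506} \approx -0.48262$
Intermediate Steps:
$k{\left(n,r \right)} = r + n^{2}$ ($k{\left(n,r \right)} = n^{2} + r = r + n^{2}$)
$\frac{-2576 + k{\left(-35,-44 \right)}}{- \frac{1556}{-1076} + 2889} = \frac{-2576 - \left(44 - \left(-35\right)^{2}\right)}{- \frac{1556}{-1076} + 2889} = \frac{-2576 + \left(-44 + 1225\right)}{\left(-1556\right) \left(- \frac{1}{1076}\right) + 2889} = \frac{-2576 + 1181}{\frac{389}{269} + 2889} = - \frac{1395}{\frac{777530}{269}} = \left(-1395\right) \frac{269}{777530} = - \frac{75051}{155506}$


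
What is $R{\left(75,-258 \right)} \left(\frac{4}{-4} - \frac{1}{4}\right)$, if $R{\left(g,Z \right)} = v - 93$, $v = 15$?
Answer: $\frac{195}{2} \approx 97.5$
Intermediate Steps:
$R{\left(g,Z \right)} = -78$ ($R{\left(g,Z \right)} = 15 - 93 = -78$)
$R{\left(75,-258 \right)} \left(\frac{4}{-4} - \frac{1}{4}\right) = - 78 \left(\frac{4}{-4} - \frac{1}{4}\right) = - 78 \left(4 \left(- \frac{1}{4}\right) - \frac{1}{4}\right) = - 78 \left(-1 - \frac{1}{4}\right) = \left(-78\right) \left(- \frac{5}{4}\right) = \frac{195}{2}$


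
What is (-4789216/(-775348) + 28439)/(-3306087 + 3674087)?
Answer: 5513727747/71332016000 ≈ 0.077297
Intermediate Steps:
(-4789216/(-775348) + 28439)/(-3306087 + 3674087) = (-4789216*(-1/775348) + 28439)/368000 = (1197304/193837 + 28439)*(1/368000) = (5513727747/193837)*(1/368000) = 5513727747/71332016000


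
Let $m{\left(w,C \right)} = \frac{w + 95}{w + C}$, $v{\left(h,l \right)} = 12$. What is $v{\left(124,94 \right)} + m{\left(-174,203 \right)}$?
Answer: $\frac{269}{29} \approx 9.2759$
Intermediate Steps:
$m{\left(w,C \right)} = \frac{95 + w}{C + w}$
$v{\left(124,94 \right)} + m{\left(-174,203 \right)} = 12 + \frac{95 - 174}{203 - 174} = 12 + \frac{1}{29} \left(-79\right) = 12 - \frac{79}{29} = \frac{269}{29}$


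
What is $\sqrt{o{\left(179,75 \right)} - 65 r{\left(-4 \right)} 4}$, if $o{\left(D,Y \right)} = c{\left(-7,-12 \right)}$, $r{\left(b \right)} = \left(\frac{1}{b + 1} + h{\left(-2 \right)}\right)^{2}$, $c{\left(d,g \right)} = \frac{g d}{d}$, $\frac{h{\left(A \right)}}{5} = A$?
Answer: $\frac{4 i \sqrt{15623}}{3} \approx 166.66 i$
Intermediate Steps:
$h{\left(A \right)} = 5 A$
$c{\left(d,g \right)} = g$ ($c{\left(d,g \right)} = \frac{d g}{d} = g$)
$r{\left(b \right)} = \left(-10 + \frac{1}{1 + b}\right)^{2}$ ($r{\left(b \right)} = \left(\frac{1}{b + 1} + 5 \left(-2\right)\right)^{2} = \left(\frac{1}{1 + b} - 10\right)^{2} = \left(-10 + \frac{1}{1 + b}\right)^{2}$)
$o{\left(D,Y \right)} = -12$
$\sqrt{o{\left(179,75 \right)} - 65 r{\left(-4 \right)} 4} = \sqrt{-12 - 65 \frac{\left(9 + 10 \left(-4\right)\right)^{2}}{\left(1 - 4\right)^{2}} \cdot 4} = \sqrt{-12 - 65 \frac{\left(9 - 40\right)^{2}}{9} \cdot 4} = \sqrt{-12 - 65 \frac{\left(-31\right)^{2}}{9} \cdot 4} = \sqrt{-12 - 65 \cdot \frac{1}{9} \cdot 961 \cdot 4} = \sqrt{-12 - 65 \cdot \frac{961}{9} \cdot 4} = \sqrt{-12 - \frac{249860}{9}} = \sqrt{- \frac{249968}{9}} = \frac{4 i \sqrt{15623}}{3}$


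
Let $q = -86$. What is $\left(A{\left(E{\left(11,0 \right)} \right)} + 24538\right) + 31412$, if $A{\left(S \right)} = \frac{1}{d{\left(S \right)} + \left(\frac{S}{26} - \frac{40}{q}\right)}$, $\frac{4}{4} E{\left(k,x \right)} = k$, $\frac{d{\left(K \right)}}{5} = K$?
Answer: $\frac{3495924968}{62483} \approx 55950.0$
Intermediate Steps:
$d{\left(K \right)} = 5 K$
$E{\left(k,x \right)} = k$
$A{\left(S \right)} = \frac{1}{\frac{20}{43} + \frac{131 S}{26}}$ ($A{\left(S \right)} = \frac{1}{5 S + \left(\frac{S}{26} - \frac{40}{-86}\right)} = \frac{1}{5 S + \left(S \frac{1}{26} - - \frac{20}{43}\right)} = \frac{1}{5 S + \left(\frac{S}{26} + \frac{20}{43}\right)} = \frac{1}{5 S + \left(\frac{20}{43} + \frac{S}{26}\right)} = \frac{1}{\frac{20}{43} + \frac{131 S}{26}}$)
$\left(A{\left(E{\left(11,0 \right)} \right)} + 24538\right) + 31412 = \left(\frac{1118}{520 + 5633 \cdot 11} + 24538\right) + 31412 = \left(\frac{1118}{520 + 61963} + 24538\right) + 31412 = \left(\frac{1118}{62483} + 24538\right) + 31412 = \frac{1533208972}{62483} + 31412 = \frac{3495924968}{62483}$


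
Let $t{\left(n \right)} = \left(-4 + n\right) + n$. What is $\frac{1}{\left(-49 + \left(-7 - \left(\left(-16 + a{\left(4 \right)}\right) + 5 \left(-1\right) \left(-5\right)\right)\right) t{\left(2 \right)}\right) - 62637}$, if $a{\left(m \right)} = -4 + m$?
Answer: $- \frac{1}{62686} \approx -1.5953 \cdot 10^{-5}$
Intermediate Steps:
$t{\left(n \right)} = -4 + 2 n$
$\frac{1}{\left(-49 + \left(-7 - \left(\left(-16 + a{\left(4 \right)}\right) + 5 \left(-1\right) \left(-5\right)\right)\right) t{\left(2 \right)}\right) - 62637} = \frac{1}{\left(-49 + \left(-7 - \left(\left(-16 + \left(-4 + 4\right)\right) + 5 \left(-1\right) \left(-5\right)\right)\right) \left(-4 + 2 \cdot 2\right)\right) - 62637} = \frac{1}{\left(-49 + \left(-7 - \left(\left(-16 + 0\right) - -25\right)\right) \left(-4 + 4\right)\right) - 62637} = \frac{1}{\left(-49 + \left(-7 - \left(-16 + 25\right)\right) 0\right) - 62637} = \frac{1}{\left(-49 + \left(-7 - 9\right) 0\right) - 62637} = \frac{1}{\left(-49 - 0\right) - 62637} = \frac{1}{\left(-49 + 0\right) - 62637} = \frac{1}{-49 - 62637} = \frac{1}{-62686} = - \frac{1}{62686}$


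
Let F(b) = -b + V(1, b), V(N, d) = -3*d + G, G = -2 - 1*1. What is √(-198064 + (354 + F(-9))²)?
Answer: I*√48295 ≈ 219.76*I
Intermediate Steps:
G = -3 (G = -2 - 1 = -3)
V(N, d) = -3 - 3*d (V(N, d) = -3*d - 3 = -3 - 3*d)
F(b) = -3 - 4*b (F(b) = -b + (-3 - 3*b) = -3 - 4*b)
√(-198064 + (354 + F(-9))²) = √(-198064 + (354 + (-3 - 4*(-9)))²) = √(-198064 + (354 + (-3 + 36))²) = √(-198064 + (354 + 33)²) = √(-198064 + 387²) = √(-198064 + 149769) = √(-48295) = I*√48295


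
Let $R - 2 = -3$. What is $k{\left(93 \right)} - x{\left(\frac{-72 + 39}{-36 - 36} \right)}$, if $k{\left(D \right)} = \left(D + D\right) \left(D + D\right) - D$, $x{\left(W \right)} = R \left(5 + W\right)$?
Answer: $\frac{828203}{24} \approx 34508.0$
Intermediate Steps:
$R = -1$ ($R = 2 - 3 = -1$)
$x{\left(W \right)} = -5 - W$ ($x{\left(W \right)} = - (5 + W) = -5 - W$)
$k{\left(D \right)} = - D + 4 D^{2}$ ($k{\left(D \right)} = 2 D 2 D - D = 4 D^{2} - D = - D + 4 D^{2}$)
$k{\left(93 \right)} - x{\left(\frac{-72 + 39}{-36 - 36} \right)} = 93 \left(-1 + 4 \cdot 93\right) - \left(-5 - \frac{-72 + 39}{-36 - 36}\right) = 93 \left(-1 + 372\right) - \left(-5 - - \frac{33}{-72}\right) = 93 \cdot 371 - \left(-5 - \left(-33\right) \left(- \frac{1}{72}\right)\right) = 34503 - \left(-5 - \frac{11}{24}\right) = 34503 - - \frac{131}{24} = 34503 + \frac{131}{24} = \frac{828203}{24}$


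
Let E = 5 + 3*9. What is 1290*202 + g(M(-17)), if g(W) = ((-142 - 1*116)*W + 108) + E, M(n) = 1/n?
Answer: 4432498/17 ≈ 2.6074e+5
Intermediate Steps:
E = 32 (E = 5 + 27 = 32)
g(W) = 140 - 258*W (g(W) = ((-142 - 1*116)*W + 108) + 32 = ((-142 - 116)*W + 108) + 32 = (-258*W + 108) + 32 = (108 - 258*W) + 32 = 140 - 258*W)
1290*202 + g(M(-17)) = 1290*202 + (140 - 258/(-17)) = 260580 + (140 - 258*(-1/17)) = 260580 + (140 + 258/17) = 260580 + 2638/17 = 4432498/17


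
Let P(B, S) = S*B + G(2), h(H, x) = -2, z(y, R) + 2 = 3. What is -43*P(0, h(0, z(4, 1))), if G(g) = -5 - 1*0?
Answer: 215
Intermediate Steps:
z(y, R) = 1 (z(y, R) = -2 + 3 = 1)
G(g) = -5 (G(g) = -5 + 0 = -5)
P(B, S) = -5 + B*S (P(B, S) = S*B - 5 = B*S - 5 = -5 + B*S)
-43*P(0, h(0, z(4, 1))) = -43*(-5 + 0*(-2)) = -43*(-5 + 0) = -43*(-5) = 215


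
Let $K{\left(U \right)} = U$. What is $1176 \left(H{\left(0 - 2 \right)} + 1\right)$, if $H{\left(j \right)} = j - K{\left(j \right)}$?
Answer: $1176$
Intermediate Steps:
$H{\left(j \right)} = 0$ ($H{\left(j \right)} = j - j = 0$)
$1176 \left(H{\left(0 - 2 \right)} + 1\right) = 1176 \left(0 + 1\right) = 1176 \cdot 1 = 1176$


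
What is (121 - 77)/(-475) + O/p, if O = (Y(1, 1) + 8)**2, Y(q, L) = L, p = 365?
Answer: 4483/34675 ≈ 0.12929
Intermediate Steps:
O = 81 (O = (1 + 8)**2 = 9**2 = 81)
(121 - 77)/(-475) + O/p = (121 - 77)/(-475) + 81/365 = 44*(-1/475) + 81*(1/365) = -44/475 + 81/365 = 4483/34675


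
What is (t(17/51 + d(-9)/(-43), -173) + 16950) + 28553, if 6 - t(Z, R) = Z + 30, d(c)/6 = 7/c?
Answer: 1955578/43 ≈ 45479.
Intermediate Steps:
d(c) = 42/c (d(c) = 6*(7/c) = 42/c)
t(Z, R) = -24 - Z (t(Z, R) = 6 - (Z + 30) = 6 - (30 + Z) = 6 + (-30 - Z) = -24 - Z)
(t(17/51 + d(-9)/(-43), -173) + 16950) + 28553 = ((-24 - (17/51 + (42/(-9))/(-43))) + 16950) + 28553 = ((-24 - (17*(1/51) + (42*(-1/9))*(-1/43))) + 16950) + 28553 = ((-24 - (1/3 - 14/3*(-1/43))) + 16950) + 28553 = ((-24 - (1/3 + 14/129)) + 16950) + 28553 = ((-24 - 1*19/43) + 16950) + 28553 = ((-24 - 19/43) + 16950) + 28553 = (-1051/43 + 16950) + 28553 = 727799/43 + 28553 = 1955578/43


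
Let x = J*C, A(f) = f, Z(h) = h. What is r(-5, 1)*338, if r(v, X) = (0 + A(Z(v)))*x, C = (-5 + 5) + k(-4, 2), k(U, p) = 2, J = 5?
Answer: -16900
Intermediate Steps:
C = 2 (C = (-5 + 5) + 2 = 0 + 2 = 2)
x = 10 (x = 5*2 = 10)
r(v, X) = 10*v (r(v, X) = (0 + v)*10 = v*10 = 10*v)
r(-5, 1)*338 = (10*(-5))*338 = -50*338 = -16900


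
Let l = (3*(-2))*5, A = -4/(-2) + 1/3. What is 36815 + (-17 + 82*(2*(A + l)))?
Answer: 96782/3 ≈ 32261.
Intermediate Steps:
A = 7/3 (A = -4*(-1/2) + 1*(1/3) = 2 + 1/3 = 7/3 ≈ 2.3333)
l = -30 (l = -6*5 = -30)
36815 + (-17 + 82*(2*(A + l))) = 36815 + (-17 + 82*(2*(7/3 - 30))) = 36815 + (-17 + 82*(2*(-83/3))) = 36815 + (-17 + 82*(-166/3)) = 36815 + (-17 - 13612/3) = 36815 - 13663/3 = 96782/3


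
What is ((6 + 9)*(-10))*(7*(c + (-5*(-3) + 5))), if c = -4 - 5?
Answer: -11550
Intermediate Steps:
c = -9
((6 + 9)*(-10))*(7*(c + (-5*(-3) + 5))) = ((6 + 9)*(-10))*(7*(-9 + (-5*(-3) + 5))) = (15*(-10))*(7*(-9 + (15 + 5))) = -1050*(-9 + 20) = -1050*11 = -150*77 = -11550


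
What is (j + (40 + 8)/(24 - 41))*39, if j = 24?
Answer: 14040/17 ≈ 825.88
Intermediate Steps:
(j + (40 + 8)/(24 - 41))*39 = (24 + (40 + 8)/(24 - 41))*39 = (24 + 48/(-17))*39 = (24 + 48*(-1/17))*39 = (24 - 48/17)*39 = (360/17)*39 = 14040/17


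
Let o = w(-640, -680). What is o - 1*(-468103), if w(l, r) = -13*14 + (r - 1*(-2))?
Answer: 467243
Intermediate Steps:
w(l, r) = -180 + r (w(l, r) = -182 + (r + 2) = -182 + (2 + r) = -180 + r)
o = -860 (o = -180 - 680 = -860)
o - 1*(-468103) = -860 - 1*(-468103) = -860 + 468103 = 467243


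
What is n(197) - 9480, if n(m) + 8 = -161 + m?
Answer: -9452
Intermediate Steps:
n(m) = -169 + m (n(m) = -8 + (-161 + m) = -169 + m)
n(197) - 9480 = (-169 + 197) - 9480 = 28 - 9480 = -9452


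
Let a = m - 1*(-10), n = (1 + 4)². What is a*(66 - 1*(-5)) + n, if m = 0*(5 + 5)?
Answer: 735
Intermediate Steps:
m = 0 (m = 0*10 = 0)
n = 25 (n = 5² = 25)
a = 10 (a = 0 - 1*(-10) = 0 + 10 = 10)
a*(66 - 1*(-5)) + n = 10*(66 - 1*(-5)) + 25 = 10*(66 + 5) + 25 = 10*71 + 25 = 710 + 25 = 735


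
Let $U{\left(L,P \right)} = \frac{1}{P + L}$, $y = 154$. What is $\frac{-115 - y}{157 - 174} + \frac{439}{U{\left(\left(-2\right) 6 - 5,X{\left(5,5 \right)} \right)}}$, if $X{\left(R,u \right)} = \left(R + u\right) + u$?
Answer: $- \frac{14657}{17} \approx -862.18$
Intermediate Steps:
$X{\left(R,u \right)} = R + 2 u$
$U{\left(L,P \right)} = \frac{1}{L + P}$
$\frac{-115 - y}{157 - 174} + \frac{439}{U{\left(\left(-2\right) 6 - 5,X{\left(5,5 \right)} \right)}} = \frac{-115 - 154}{157 - 174} + \frac{439}{\frac{1}{\left(\left(-2\right) 6 - 5\right) + \left(5 + 2 \cdot 5\right)}} = \frac{-115 - 154}{-17} + \frac{439}{\frac{1}{\left(-12 - 5\right) + \left(5 + 10\right)}} = \left(-269\right) \left(- \frac{1}{17}\right) + \frac{439}{\frac{1}{-17 + 15}} = \frac{269}{17} + \frac{439}{\frac{1}{-2}} = \frac{269}{17} + \frac{439}{- \frac{1}{2}} = \frac{269}{17} + 439 \left(-2\right) = \frac{269}{17} - 878 = - \frac{14657}{17}$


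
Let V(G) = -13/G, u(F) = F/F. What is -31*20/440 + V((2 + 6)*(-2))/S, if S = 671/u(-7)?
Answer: -15115/10736 ≈ -1.4079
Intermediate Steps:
u(F) = 1
S = 671 (S = 671/1 = 671*1 = 671)
-31*20/440 + V((2 + 6)*(-2))/S = -31*20/440 - 13*(-1/(2*(2 + 6)))/671 = -620*1/440 - 13/(8*(-2))*(1/671) = -31/22 - 13/(-16)*(1/671) = -31/22 - 13*(-1/16)*(1/671) = -31/22 + (13/16)*(1/671) = -31/22 + 13/10736 = -15115/10736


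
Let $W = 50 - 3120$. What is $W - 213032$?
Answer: $-216102$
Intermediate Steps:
$W = -3070$ ($W = 50 - 3120 = -3070$)
$W - 213032 = -3070 - 213032 = -216102$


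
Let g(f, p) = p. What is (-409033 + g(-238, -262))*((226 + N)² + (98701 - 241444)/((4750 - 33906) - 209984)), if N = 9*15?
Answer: -2551144467963697/47828 ≈ -5.3340e+10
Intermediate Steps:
N = 135
(-409033 + g(-238, -262))*((226 + N)² + (98701 - 241444)/((4750 - 33906) - 209984)) = (-409033 - 262)*((226 + 135)² + (98701 - 241444)/((4750 - 33906) - 209984)) = -409295*(361² - 142743/(-29156 - 209984)) = -409295*(130321 - 142743/(-239140)) = -409295*(130321 - 142743*(-1/239140)) = -409295*(130321 + 142743/239140) = -409295*31165106683/239140 = -2551144467963697/47828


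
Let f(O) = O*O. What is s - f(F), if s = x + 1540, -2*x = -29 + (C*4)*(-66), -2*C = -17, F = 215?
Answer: -87097/2 ≈ -43549.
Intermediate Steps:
C = 17/2 (C = -½*(-17) = 17/2 ≈ 8.5000)
f(O) = O²
x = 2273/2 (x = -(-29 + ((17/2)*4)*(-66))/2 = -(-29 + 34*(-66))/2 = -(-29 - 2244)/2 = -½*(-2273) = 2273/2 ≈ 1136.5)
s = 5353/2 (s = 2273/2 + 1540 = 5353/2 ≈ 2676.5)
s - f(F) = 5353/2 - 1*215² = 5353/2 - 1*46225 = 5353/2 - 46225 = -87097/2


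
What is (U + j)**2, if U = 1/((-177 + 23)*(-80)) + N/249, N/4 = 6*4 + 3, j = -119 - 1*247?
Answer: 139736425871609449/1045628953600 ≈ 1.3364e+5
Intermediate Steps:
j = -366 (j = -119 - 247 = -366)
N = 108 (N = 4*(6*4 + 3) = 4*(24 + 3) = 4*27 = 108)
U = 443603/1022560 (U = 1/((-177 + 23)*(-80)) + 108/249 = -1/80/(-154) + 108*(1/249) = -1/154*(-1/80) + 36/83 = 1/12320 + 36/83 = 443603/1022560 ≈ 0.43382)
(U + j)**2 = (443603/1022560 - 366)**2 = (-373813357/1022560)**2 = 139736425871609449/1045628953600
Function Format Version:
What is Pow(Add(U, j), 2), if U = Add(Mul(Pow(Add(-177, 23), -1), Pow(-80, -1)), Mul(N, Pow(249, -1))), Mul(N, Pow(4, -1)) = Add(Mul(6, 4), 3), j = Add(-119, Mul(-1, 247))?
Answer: Rational(139736425871609449, 1045628953600) ≈ 1.3364e+5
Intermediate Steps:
j = -366 (j = Add(-119, -247) = -366)
N = 108 (N = Mul(4, Add(Mul(6, 4), 3)) = Mul(4, Add(24, 3)) = Mul(4, 27) = 108)
U = Rational(443603, 1022560) (U = Add(Mul(Pow(Add(-177, 23), -1), Pow(-80, -1)), Mul(108, Pow(249, -1))) = Add(Mul(Pow(-154, -1), Rational(-1, 80)), Mul(108, Rational(1, 249))) = Add(Mul(Rational(-1, 154), Rational(-1, 80)), Rational(36, 83)) = Add(Rational(1, 12320), Rational(36, 83)) = Rational(443603, 1022560) ≈ 0.43382)
Pow(Add(U, j), 2) = Pow(Add(Rational(443603, 1022560), -366), 2) = Pow(Rational(-373813357, 1022560), 2) = Rational(139736425871609449, 1045628953600)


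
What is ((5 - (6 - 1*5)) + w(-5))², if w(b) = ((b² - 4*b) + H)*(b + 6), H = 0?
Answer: 2401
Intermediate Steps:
w(b) = (6 + b)*(b² - 4*b) (w(b) = ((b² - 4*b) + 0)*(b + 6) = (b² - 4*b)*(6 + b) = (6 + b)*(b² - 4*b))
((5 - (6 - 1*5)) + w(-5))² = ((5 - (6 - 1*5)) - 5*(-24 + (-5)² + 2*(-5)))² = ((5 - (6 - 5)) - 5*(-24 + 25 - 10))² = ((5 - 1*1) - 5*(-9))² = ((5 - 1) + 45)² = (4 + 45)² = 49² = 2401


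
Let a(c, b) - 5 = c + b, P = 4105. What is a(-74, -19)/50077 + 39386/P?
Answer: 1971971482/205566085 ≈ 9.5929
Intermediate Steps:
a(c, b) = 5 + b + c (a(c, b) = 5 + (c + b) = 5 + (b + c) = 5 + b + c)
a(-74, -19)/50077 + 39386/P = (5 - 19 - 74)/50077 + 39386/4105 = -88*1/50077 + 39386*(1/4105) = -88/50077 + 39386/4105 = 1971971482/205566085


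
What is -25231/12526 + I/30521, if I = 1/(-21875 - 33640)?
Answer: -42750733123291/21223720143690 ≈ -2.0143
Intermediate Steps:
I = -1/55515 (I = 1/(-55515) = -1/55515 ≈ -1.8013e-5)
-25231/12526 + I/30521 = -25231/12526 - 1/55515/30521 = -25231*1/12526 - 1/55515*1/30521 = -25231/12526 - 1/1694373315 = -42750733123291/21223720143690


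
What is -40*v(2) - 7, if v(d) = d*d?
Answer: -167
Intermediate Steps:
v(d) = d²
-40*v(2) - 7 = -40*2² - 7 = -40*4 - 7 = -160 - 7 = -167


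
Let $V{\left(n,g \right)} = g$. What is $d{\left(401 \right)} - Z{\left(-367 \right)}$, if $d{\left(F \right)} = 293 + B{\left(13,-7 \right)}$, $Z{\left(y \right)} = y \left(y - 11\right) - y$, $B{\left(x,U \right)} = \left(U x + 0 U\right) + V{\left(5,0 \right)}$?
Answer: $-138891$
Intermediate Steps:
$B{\left(x,U \right)} = U x$ ($B{\left(x,U \right)} = \left(U x + 0 U\right) + 0 = \left(U x + 0\right) + 0 = U x + 0 = U x$)
$Z{\left(y \right)} = - y + y \left(-11 + y\right)$ ($Z{\left(y \right)} = y \left(-11 + y\right) - y = - y + y \left(-11 + y\right)$)
$d{\left(F \right)} = 202$ ($d{\left(F \right)} = 293 - 91 = 202$)
$d{\left(401 \right)} - Z{\left(-367 \right)} = 202 - - 367 \left(-12 - 367\right) = 202 - \left(-367\right) \left(-379\right) = 202 - 139093 = -138891$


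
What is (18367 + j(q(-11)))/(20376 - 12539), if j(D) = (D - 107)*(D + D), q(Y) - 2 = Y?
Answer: 20455/7837 ≈ 2.6101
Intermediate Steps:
q(Y) = 2 + Y
j(D) = 2*D*(-107 + D) (j(D) = (-107 + D)*(2*D) = 2*D*(-107 + D))
(18367 + j(q(-11)))/(20376 - 12539) = (18367 + 2*(2 - 11)*(-107 + (2 - 11)))/(20376 - 12539) = (18367 + 2*(-9)*(-107 - 9))/7837 = (18367 + 2*(-9)*(-116))*(1/7837) = (18367 + 2088)*(1/7837) = 20455*(1/7837) = 20455/7837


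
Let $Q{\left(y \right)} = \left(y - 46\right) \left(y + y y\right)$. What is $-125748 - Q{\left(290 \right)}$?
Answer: $-20716908$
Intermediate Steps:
$Q{\left(y \right)} = \left(-46 + y\right) \left(y + y^{2}\right)$
$-125748 - Q{\left(290 \right)} = -125748 - 290 \left(-46 + 290^{2} - 13050\right) = -125748 - 290 \left(-46 + 84100 - 13050\right) = -125748 - 290 \cdot 71004 = -125748 - 20591160 = -20716908$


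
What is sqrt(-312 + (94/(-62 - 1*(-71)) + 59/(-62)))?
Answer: I*sqrt(10465538)/186 ≈ 17.393*I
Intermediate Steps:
sqrt(-312 + (94/(-62 - 1*(-71)) + 59/(-62))) = sqrt(-312 + (94/(-62 + 71) + 59*(-1/62))) = sqrt(-312 + (94/9 - 59/62)) = sqrt(-312 + 5297/558) = sqrt(-168799/558) = I*sqrt(10465538)/186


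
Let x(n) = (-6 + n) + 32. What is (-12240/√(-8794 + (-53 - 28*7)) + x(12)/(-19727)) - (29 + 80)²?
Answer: -234376525/19727 + 12240*I*√9043/9043 ≈ -11881.0 + 128.71*I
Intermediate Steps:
x(n) = 26 + n
(-12240/√(-8794 + (-53 - 28*7)) + x(12)/(-19727)) - (29 + 80)² = (-12240/√(-8794 + (-53 - 28*7)) + (26 + 12)/(-19727)) - (29 + 80)² = (-12240/√(-8794 + (-53 - 196)) + 38*(-1/19727)) - 1*109² = (-12240/√(-8794 - 249) - 38/19727) - 1*11881 = (-12240*(-I*√9043/9043) - 38/19727) - 11881 = (-(-12240)*I*√9043/9043 - 38/19727) - 11881 = (12240*I*√9043/9043 - 38/19727) - 11881 = (-38/19727 + 12240*I*√9043/9043) - 11881 = -234376525/19727 + 12240*I*√9043/9043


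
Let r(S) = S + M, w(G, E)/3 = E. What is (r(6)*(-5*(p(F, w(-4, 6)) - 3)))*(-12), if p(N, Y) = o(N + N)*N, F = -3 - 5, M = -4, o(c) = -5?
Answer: 4440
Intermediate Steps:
w(G, E) = 3*E
F = -8
p(N, Y) = -5*N
r(S) = -4 + S (r(S) = S - 4 = -4 + S)
(r(6)*(-5*(p(F, w(-4, 6)) - 3)))*(-12) = ((-4 + 6)*(-5*(-5*(-8) - 3)))*(-12) = (2*(-5*(40 - 3)))*(-12) = (2*(-5*37))*(-12) = (2*(-185))*(-12) = -370*(-12) = 4440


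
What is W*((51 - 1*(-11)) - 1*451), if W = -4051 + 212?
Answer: 1493371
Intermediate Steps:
W = -3839
W*((51 - 1*(-11)) - 1*451) = -3839*((51 - 1*(-11)) - 1*451) = -3839*((51 + 11) - 451) = -3839*(62 - 451) = -3839*(-389) = 1493371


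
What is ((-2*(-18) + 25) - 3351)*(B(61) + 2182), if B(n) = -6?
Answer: -7159040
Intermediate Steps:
((-2*(-18) + 25) - 3351)*(B(61) + 2182) = ((-2*(-18) + 25) - 3351)*(-6 + 2182) = ((36 + 25) - 3351)*2176 = (61 - 3351)*2176 = -3290*2176 = -7159040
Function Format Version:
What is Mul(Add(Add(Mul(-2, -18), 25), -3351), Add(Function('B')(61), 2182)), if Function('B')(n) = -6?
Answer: -7159040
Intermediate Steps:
Mul(Add(Add(Mul(-2, -18), 25), -3351), Add(Function('B')(61), 2182)) = Mul(Add(Add(Mul(-2, -18), 25), -3351), Add(-6, 2182)) = Mul(Add(Add(36, 25), -3351), 2176) = Mul(Add(61, -3351), 2176) = Mul(-3290, 2176) = -7159040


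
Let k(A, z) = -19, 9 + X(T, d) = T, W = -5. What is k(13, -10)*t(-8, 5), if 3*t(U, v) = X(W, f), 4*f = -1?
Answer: 266/3 ≈ 88.667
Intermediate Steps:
f = -¼ (f = (¼)*(-1) = -¼ ≈ -0.25000)
X(T, d) = -9 + T
t(U, v) = -14/3 (t(U, v) = (-9 - 5)/3 = (⅓)*(-14) = -14/3)
k(13, -10)*t(-8, 5) = -19*(-14/3) = 266/3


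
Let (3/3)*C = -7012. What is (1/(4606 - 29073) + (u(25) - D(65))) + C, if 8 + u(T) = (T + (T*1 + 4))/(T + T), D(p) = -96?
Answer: -4234577116/611675 ≈ -6922.9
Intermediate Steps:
C = -7012
u(T) = -8 + (4 + 2*T)/(2*T) (u(T) = -8 + (T + (T*1 + 4))/(T + T) = -8 + (T + (T + 4))/((2*T)) = -8 + (T + (4 + T))*(1/(2*T)) = -8 + (4 + 2*T)*(1/(2*T)) = -8 + (4 + 2*T)/(2*T))
(1/(4606 - 29073) + (u(25) - D(65))) + C = (1/(4606 - 29073) + ((-7 + 2/25) - 1*(-96))) - 7012 = (1/(-24467) + ((-7 + 2*(1/25)) + 96)) - 7012 = (-1/24467 + ((-7 + 2/25) + 96)) - 7012 = (-1/24467 + (-173/25 + 96)) - 7012 = (-1/24467 + 2227/25) - 7012 = 54487984/611675 - 7012 = -4234577116/611675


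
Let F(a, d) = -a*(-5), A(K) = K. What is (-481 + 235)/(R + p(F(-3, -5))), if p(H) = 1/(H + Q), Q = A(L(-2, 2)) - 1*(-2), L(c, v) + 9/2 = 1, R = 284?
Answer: -4059/4685 ≈ -0.86638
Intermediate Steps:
L(c, v) = -7/2 (L(c, v) = -9/2 + 1 = -7/2)
F(a, d) = 5*a
Q = -3/2 (Q = -7/2 - 1*(-2) = -7/2 + 2 = -3/2 ≈ -1.5000)
p(H) = 1/(-3/2 + H) (p(H) = 1/(H - 3/2) = 1/(-3/2 + H))
(-481 + 235)/(R + p(F(-3, -5))) = (-481 + 235)/(284 + 2/(-3 + 2*(5*(-3)))) = -246/(284 + 2/(-3 + 2*(-15))) = -246/(284 + 2/(-3 - 30)) = -246/(284 + 2/(-33)) = -246/(284 + 2*(-1/33)) = -246/(284 - 2/33) = -246/9370/33 = -246*33/9370 = -4059/4685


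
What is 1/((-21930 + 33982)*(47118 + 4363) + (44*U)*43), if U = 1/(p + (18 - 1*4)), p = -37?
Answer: 23/14270325384 ≈ 1.6117e-9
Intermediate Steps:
U = -1/23 (U = 1/(-37 + (18 - 1*4)) = 1/(-37 + (18 - 4)) = 1/(-37 + 14) = 1/(-23) = -1/23 ≈ -0.043478)
1/((-21930 + 33982)*(47118 + 4363) + (44*U)*43) = 1/((-21930 + 33982)*(47118 + 4363) + (44*(-1/23))*43) = 1/(12052*51481 - 44/23*43) = 1/(620449012 - 1892/23) = 1/(14270325384/23) = 23/14270325384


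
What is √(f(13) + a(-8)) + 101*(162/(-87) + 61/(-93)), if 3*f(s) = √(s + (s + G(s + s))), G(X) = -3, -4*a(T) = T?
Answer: -685891/2697 + √(18 + 3*√23)/3 ≈ -252.42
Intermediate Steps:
a(T) = -T/4
f(s) = √(-3 + 2*s)/3 (f(s) = √(s + (s - 3))/3 = √(s + (-3 + s))/3 = √(-3 + 2*s)/3)
√(f(13) + a(-8)) + 101*(162/(-87) + 61/(-93)) = √(√(-3 + 2*13)/3 - ¼*(-8)) + 101*(162/(-87) + 61/(-93)) = √(√(-3 + 26)/3 + 2) + 101*(162*(-1/87) + 61*(-1/93)) = √(√23/3 + 2) + 101*(-54/29 - 61/93) = √(2 + √23/3) + 101*(-6791/2697) = √(2 + √23/3) - 685891/2697 = -685891/2697 + √(2 + √23/3)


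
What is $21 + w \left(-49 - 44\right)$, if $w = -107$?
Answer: $9972$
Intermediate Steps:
$21 + w \left(-49 - 44\right) = 21 - 107 \left(-49 - 44\right) = 21 - -9951 = 21 + 9951 = 9972$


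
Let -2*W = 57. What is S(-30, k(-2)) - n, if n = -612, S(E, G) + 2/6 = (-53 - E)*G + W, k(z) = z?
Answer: 3775/6 ≈ 629.17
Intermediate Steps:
W = -57/2 (W = -½*57 = -57/2 ≈ -28.500)
S(E, G) = -173/6 + G*(-53 - E) (S(E, G) = -⅓ + ((-53 - E)*G - 57/2) = -⅓ + (G*(-53 - E) - 57/2) = -⅓ + (-57/2 + G*(-53 - E)) = -173/6 + G*(-53 - E))
S(-30, k(-2)) - n = (-173/6 - 53*(-2) - 1*(-30)*(-2)) - 1*(-612) = (-173/6 + 106 - 60) + 612 = 103/6 + 612 = 3775/6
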